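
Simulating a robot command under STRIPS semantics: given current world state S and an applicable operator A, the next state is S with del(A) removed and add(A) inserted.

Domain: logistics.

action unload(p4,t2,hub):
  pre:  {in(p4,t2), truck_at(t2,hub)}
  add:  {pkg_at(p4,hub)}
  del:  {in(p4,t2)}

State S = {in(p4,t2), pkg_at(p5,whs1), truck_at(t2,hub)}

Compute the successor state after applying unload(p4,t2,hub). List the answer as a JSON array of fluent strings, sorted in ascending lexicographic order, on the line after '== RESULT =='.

Progress:
  pre ⊆ S: {in(p4,t2), truck_at(t2,hub)} ⊆ S  — applicable
  S \ del = {pkg_at(p5,whs1), truck_at(t2,hub)}
  ∪ add   = {pkg_at(p4,hub), pkg_at(p5,whs1), truck_at(t2,hub)}

== RESULT ==
["pkg_at(p4,hub)", "pkg_at(p5,whs1)", "truck_at(t2,hub)"]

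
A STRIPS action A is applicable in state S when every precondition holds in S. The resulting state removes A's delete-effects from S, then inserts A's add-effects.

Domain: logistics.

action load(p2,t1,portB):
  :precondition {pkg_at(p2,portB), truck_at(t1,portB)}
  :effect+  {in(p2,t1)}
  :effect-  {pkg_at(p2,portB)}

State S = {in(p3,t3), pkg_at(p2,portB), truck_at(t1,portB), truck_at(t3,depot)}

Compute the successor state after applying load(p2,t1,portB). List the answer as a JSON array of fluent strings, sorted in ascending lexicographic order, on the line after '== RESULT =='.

Progress:
  pre ⊆ S: {pkg_at(p2,portB), truck_at(t1,portB)} ⊆ S  — applicable
  S \ del = {in(p3,t3), truck_at(t1,portB), truck_at(t3,depot)}
  ∪ add   = {in(p2,t1), in(p3,t3), truck_at(t1,portB), truck_at(t3,depot)}

== RESULT ==
["in(p2,t1)", "in(p3,t3)", "truck_at(t1,portB)", "truck_at(t3,depot)"]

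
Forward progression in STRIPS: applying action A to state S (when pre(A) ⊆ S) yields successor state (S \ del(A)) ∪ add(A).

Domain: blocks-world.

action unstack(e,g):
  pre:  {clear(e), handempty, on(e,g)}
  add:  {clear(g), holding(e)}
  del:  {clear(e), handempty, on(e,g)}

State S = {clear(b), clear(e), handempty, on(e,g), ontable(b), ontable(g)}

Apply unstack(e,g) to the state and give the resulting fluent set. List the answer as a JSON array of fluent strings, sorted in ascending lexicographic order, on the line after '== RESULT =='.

Progress:
  pre ⊆ S: {clear(e), handempty, on(e,g)} ⊆ S  — applicable
  S \ del = {clear(b), ontable(b), ontable(g)}
  ∪ add   = {clear(b), clear(g), holding(e), ontable(b), ontable(g)}

== RESULT ==
["clear(b)", "clear(g)", "holding(e)", "ontable(b)", "ontable(g)"]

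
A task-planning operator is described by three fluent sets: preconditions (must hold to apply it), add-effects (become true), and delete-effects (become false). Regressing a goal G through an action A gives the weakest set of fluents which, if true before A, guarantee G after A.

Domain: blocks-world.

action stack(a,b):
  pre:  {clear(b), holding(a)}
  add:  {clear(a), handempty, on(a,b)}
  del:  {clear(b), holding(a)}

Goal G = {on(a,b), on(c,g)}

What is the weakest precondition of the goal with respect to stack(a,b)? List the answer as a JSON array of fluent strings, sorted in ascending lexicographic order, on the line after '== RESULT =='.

Regress:
  G ∩ del = {}  (empty — regression defined)
  G \ add = {on(a,b), on(c,g)} \ {clear(a), handempty, on(a,b)} = {on(c,g)}
  ∪ pre   = {on(c,g)} ∪ {clear(b), holding(a)}
          = {clear(b), holding(a), on(c,g)}

== RESULT ==
["clear(b)", "holding(a)", "on(c,g)"]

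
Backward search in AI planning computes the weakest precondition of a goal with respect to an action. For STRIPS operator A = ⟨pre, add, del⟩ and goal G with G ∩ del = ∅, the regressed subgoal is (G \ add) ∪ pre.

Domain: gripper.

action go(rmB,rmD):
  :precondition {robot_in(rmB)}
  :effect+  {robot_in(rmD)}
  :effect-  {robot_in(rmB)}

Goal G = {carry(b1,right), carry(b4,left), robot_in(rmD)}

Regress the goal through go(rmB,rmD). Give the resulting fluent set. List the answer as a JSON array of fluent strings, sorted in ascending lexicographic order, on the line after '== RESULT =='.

Compute (G \ add) ∪ pre:
  G ∩ del = {}  (empty — regression defined)
  G \ add = {carry(b1,right), carry(b4,left), robot_in(rmD)} \ {robot_in(rmD)} = {carry(b1,right), carry(b4,left)}
  ∪ pre   = {carry(b1,right), carry(b4,left)} ∪ {robot_in(rmB)}
          = {carry(b1,right), carry(b4,left), robot_in(rmB)}

== RESULT ==
["carry(b1,right)", "carry(b4,left)", "robot_in(rmB)"]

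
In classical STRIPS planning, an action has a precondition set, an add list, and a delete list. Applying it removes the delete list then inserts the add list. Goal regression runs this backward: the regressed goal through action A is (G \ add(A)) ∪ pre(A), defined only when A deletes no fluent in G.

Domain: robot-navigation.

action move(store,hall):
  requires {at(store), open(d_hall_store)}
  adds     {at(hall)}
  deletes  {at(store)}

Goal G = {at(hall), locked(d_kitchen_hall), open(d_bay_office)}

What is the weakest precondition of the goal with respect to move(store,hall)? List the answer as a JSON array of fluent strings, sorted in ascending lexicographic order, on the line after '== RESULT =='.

Compute (G \ add) ∪ pre:
  G ∩ del = {}  (empty — regression defined)
  G \ add = {at(hall), locked(d_kitchen_hall), open(d_bay_office)} \ {at(hall)} = {locked(d_kitchen_hall), open(d_bay_office)}
  ∪ pre   = {locked(d_kitchen_hall), open(d_bay_office)} ∪ {at(store), open(d_hall_store)}
          = {at(store), locked(d_kitchen_hall), open(d_bay_office), open(d_hall_store)}

== RESULT ==
["at(store)", "locked(d_kitchen_hall)", "open(d_bay_office)", "open(d_hall_store)"]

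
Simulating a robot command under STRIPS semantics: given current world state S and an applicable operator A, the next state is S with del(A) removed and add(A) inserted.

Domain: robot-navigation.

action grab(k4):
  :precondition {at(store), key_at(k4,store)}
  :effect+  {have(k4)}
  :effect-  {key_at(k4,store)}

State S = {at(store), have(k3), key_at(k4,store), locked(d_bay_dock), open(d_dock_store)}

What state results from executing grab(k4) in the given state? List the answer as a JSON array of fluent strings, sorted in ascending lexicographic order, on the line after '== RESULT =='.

Progress:
  pre ⊆ S: {at(store), key_at(k4,store)} ⊆ S  — applicable
  S \ del = {at(store), have(k3), locked(d_bay_dock), open(d_dock_store)}
  ∪ add   = {at(store), have(k3), have(k4), locked(d_bay_dock), open(d_dock_store)}

== RESULT ==
["at(store)", "have(k3)", "have(k4)", "locked(d_bay_dock)", "open(d_dock_store)"]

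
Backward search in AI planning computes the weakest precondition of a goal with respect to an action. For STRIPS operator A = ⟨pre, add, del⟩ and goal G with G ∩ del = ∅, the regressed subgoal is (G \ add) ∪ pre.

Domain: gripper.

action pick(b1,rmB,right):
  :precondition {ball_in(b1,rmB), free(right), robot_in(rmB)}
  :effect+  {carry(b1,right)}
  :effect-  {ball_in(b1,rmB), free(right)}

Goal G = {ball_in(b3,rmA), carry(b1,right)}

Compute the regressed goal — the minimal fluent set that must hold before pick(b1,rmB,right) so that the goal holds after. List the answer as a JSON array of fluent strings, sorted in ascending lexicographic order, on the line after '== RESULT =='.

Compute (G \ add) ∪ pre:
  G ∩ del = {}  (empty — regression defined)
  G \ add = {ball_in(b3,rmA), carry(b1,right)} \ {carry(b1,right)} = {ball_in(b3,rmA)}
  ∪ pre   = {ball_in(b3,rmA)} ∪ {ball_in(b1,rmB), free(right), robot_in(rmB)}
          = {ball_in(b1,rmB), ball_in(b3,rmA), free(right), robot_in(rmB)}

== RESULT ==
["ball_in(b1,rmB)", "ball_in(b3,rmA)", "free(right)", "robot_in(rmB)"]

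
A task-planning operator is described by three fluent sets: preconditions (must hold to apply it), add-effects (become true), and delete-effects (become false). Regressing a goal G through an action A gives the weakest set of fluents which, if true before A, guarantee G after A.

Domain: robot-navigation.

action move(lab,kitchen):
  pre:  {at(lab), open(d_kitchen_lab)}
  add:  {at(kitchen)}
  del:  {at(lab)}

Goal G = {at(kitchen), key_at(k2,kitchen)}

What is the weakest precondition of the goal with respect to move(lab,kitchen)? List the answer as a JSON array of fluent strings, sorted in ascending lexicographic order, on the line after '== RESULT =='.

Compute (G \ add) ∪ pre:
  G ∩ del = {}  (empty — regression defined)
  G \ add = {at(kitchen), key_at(k2,kitchen)} \ {at(kitchen)} = {key_at(k2,kitchen)}
  ∪ pre   = {key_at(k2,kitchen)} ∪ {at(lab), open(d_kitchen_lab)}
          = {at(lab), key_at(k2,kitchen), open(d_kitchen_lab)}

== RESULT ==
["at(lab)", "key_at(k2,kitchen)", "open(d_kitchen_lab)"]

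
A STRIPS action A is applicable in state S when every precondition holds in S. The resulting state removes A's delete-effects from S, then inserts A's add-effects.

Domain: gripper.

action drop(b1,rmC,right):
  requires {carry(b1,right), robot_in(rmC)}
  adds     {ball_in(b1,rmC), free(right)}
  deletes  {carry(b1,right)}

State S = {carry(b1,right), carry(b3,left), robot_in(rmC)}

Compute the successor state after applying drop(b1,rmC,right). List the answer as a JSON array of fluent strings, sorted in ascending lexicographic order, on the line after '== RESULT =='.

Compute (S \ del) ∪ add:
  pre ⊆ S: {carry(b1,right), robot_in(rmC)} ⊆ S  — applicable
  S \ del = {carry(b3,left), robot_in(rmC)}
  ∪ add   = {ball_in(b1,rmC), carry(b3,left), free(right), robot_in(rmC)}

== RESULT ==
["ball_in(b1,rmC)", "carry(b3,left)", "free(right)", "robot_in(rmC)"]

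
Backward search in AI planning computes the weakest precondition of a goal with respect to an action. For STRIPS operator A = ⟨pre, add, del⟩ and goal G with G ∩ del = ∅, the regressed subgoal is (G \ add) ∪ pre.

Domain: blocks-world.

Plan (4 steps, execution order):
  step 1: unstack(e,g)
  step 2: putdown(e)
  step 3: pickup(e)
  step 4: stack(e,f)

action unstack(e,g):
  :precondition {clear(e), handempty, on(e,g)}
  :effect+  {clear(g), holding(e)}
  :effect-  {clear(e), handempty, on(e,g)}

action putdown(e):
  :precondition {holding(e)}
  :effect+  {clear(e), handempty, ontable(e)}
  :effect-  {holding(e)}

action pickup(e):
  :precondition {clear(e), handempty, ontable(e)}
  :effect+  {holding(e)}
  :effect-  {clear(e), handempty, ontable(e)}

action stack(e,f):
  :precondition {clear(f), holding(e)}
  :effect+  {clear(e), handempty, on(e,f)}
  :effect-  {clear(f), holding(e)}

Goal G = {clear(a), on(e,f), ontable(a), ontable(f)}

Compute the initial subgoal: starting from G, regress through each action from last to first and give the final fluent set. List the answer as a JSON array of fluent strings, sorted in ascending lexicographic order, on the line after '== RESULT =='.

Regress step by step:
  through step 4 (stack(e,f)): drop {on(e,f)}, keep {clear(a), ontable(a), ontable(f)}, require {clear(f), holding(e)}
    → {clear(a), clear(f), holding(e), ontable(a), ontable(f)}
  through step 3 (pickup(e)): drop {holding(e)}, keep {clear(a), clear(f), ontable(a), ontable(f)}, require {clear(e), handempty, ontable(e)}
    → {clear(a), clear(e), clear(f), handempty, ontable(a), ontable(e), ontable(f)}
  through step 2 (putdown(e)): drop {clear(e), handempty, ontable(e)}, keep {clear(a), clear(f), ontable(a), ontable(f)}, require {holding(e)}
    → {clear(a), clear(f), holding(e), ontable(a), ontable(f)}
  through step 1 (unstack(e,g)): drop {holding(e)}, keep {clear(a), clear(f), ontable(a), ontable(f)}, require {clear(e), handempty, on(e,g)}
    → {clear(a), clear(e), clear(f), handempty, on(e,g), ontable(a), ontable(f)}

== RESULT ==
["clear(a)", "clear(e)", "clear(f)", "handempty", "on(e,g)", "ontable(a)", "ontable(f)"]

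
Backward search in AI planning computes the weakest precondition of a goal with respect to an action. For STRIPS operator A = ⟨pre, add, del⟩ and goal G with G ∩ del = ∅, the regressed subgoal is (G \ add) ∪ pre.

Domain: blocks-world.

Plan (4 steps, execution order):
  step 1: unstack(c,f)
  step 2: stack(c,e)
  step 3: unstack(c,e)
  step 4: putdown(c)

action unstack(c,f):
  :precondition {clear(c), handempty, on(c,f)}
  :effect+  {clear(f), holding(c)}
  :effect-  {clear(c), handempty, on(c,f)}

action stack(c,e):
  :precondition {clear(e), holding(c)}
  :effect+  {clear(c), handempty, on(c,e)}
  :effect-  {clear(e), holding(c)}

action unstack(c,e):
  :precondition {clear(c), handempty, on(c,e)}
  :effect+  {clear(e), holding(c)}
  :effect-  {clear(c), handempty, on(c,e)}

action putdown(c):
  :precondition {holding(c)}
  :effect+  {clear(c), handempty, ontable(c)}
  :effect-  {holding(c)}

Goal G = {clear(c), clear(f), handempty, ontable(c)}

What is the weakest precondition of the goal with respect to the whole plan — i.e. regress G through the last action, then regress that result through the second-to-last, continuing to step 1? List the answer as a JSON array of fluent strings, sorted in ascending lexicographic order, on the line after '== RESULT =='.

Work backward from the goal:
  through step 4 (putdown(c)): drop {clear(c), handempty, ontable(c)}, keep {clear(f)}, require {holding(c)}
    → {clear(f), holding(c)}
  through step 3 (unstack(c,e)): drop {holding(c)}, keep {clear(f)}, require {clear(c), handempty, on(c,e)}
    → {clear(c), clear(f), handempty, on(c,e)}
  through step 2 (stack(c,e)): drop {clear(c), handempty, on(c,e)}, keep {clear(f)}, require {clear(e), holding(c)}
    → {clear(e), clear(f), holding(c)}
  through step 1 (unstack(c,f)): drop {clear(f), holding(c)}, keep {clear(e)}, require {clear(c), handempty, on(c,f)}
    → {clear(c), clear(e), handempty, on(c,f)}

== RESULT ==
["clear(c)", "clear(e)", "handempty", "on(c,f)"]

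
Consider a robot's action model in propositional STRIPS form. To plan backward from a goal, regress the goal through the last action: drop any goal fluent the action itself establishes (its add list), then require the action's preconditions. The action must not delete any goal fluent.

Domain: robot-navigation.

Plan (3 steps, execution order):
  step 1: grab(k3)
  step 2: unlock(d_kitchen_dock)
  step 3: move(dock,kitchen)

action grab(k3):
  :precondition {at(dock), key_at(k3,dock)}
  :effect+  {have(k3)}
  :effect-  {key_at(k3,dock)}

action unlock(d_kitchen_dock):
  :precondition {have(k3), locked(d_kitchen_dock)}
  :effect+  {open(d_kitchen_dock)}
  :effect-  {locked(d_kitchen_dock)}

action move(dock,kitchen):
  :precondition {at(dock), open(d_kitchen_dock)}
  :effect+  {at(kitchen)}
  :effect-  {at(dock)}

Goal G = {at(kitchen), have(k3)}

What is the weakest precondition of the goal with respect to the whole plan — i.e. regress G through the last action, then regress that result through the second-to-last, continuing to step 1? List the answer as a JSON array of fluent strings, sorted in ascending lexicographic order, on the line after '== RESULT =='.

Work backward from the goal:
  through step 3 (move(dock,kitchen)): drop {at(kitchen)}, keep {have(k3)}, require {at(dock), open(d_kitchen_dock)}
    → {at(dock), have(k3), open(d_kitchen_dock)}
  through step 2 (unlock(d_kitchen_dock)): drop {open(d_kitchen_dock)}, keep {at(dock), have(k3)}, require {have(k3), locked(d_kitchen_dock)}
    → {at(dock), have(k3), locked(d_kitchen_dock)}
  through step 1 (grab(k3)): drop {have(k3)}, keep {at(dock), locked(d_kitchen_dock)}, require {at(dock), key_at(k3,dock)}
    → {at(dock), key_at(k3,dock), locked(d_kitchen_dock)}

== RESULT ==
["at(dock)", "key_at(k3,dock)", "locked(d_kitchen_dock)"]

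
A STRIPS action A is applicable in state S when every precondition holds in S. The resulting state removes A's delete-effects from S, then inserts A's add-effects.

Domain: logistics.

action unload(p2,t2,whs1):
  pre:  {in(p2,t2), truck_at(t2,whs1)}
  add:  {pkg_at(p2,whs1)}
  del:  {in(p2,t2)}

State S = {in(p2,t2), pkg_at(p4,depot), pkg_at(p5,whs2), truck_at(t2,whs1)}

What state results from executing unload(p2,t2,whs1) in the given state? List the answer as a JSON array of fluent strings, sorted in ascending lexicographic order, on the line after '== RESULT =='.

Progress:
  pre ⊆ S: {in(p2,t2), truck_at(t2,whs1)} ⊆ S  — applicable
  S \ del = {pkg_at(p4,depot), pkg_at(p5,whs2), truck_at(t2,whs1)}
  ∪ add   = {pkg_at(p2,whs1), pkg_at(p4,depot), pkg_at(p5,whs2), truck_at(t2,whs1)}

== RESULT ==
["pkg_at(p2,whs1)", "pkg_at(p4,depot)", "pkg_at(p5,whs2)", "truck_at(t2,whs1)"]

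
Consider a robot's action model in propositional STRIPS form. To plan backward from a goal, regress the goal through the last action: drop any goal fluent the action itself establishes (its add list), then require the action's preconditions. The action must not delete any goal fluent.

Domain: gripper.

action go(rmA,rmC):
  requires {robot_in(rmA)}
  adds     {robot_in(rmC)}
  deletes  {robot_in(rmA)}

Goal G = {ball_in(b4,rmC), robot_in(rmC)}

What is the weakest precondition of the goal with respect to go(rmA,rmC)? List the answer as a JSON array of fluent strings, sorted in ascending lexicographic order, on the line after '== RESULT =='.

Compute (G \ add) ∪ pre:
  G ∩ del = {}  (empty — regression defined)
  G \ add = {ball_in(b4,rmC), robot_in(rmC)} \ {robot_in(rmC)} = {ball_in(b4,rmC)}
  ∪ pre   = {ball_in(b4,rmC)} ∪ {robot_in(rmA)}
          = {ball_in(b4,rmC), robot_in(rmA)}

== RESULT ==
["ball_in(b4,rmC)", "robot_in(rmA)"]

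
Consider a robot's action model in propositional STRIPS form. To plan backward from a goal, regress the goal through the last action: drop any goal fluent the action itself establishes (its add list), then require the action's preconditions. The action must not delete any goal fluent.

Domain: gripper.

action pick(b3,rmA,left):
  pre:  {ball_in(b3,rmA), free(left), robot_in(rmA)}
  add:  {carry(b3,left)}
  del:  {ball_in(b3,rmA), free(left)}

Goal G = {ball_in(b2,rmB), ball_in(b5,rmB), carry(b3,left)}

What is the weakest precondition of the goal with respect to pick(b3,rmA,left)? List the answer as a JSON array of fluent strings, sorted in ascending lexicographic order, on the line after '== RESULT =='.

Compute (G \ add) ∪ pre:
  G ∩ del = {}  (empty — regression defined)
  G \ add = {ball_in(b2,rmB), ball_in(b5,rmB), carry(b3,left)} \ {carry(b3,left)} = {ball_in(b2,rmB), ball_in(b5,rmB)}
  ∪ pre   = {ball_in(b2,rmB), ball_in(b5,rmB)} ∪ {ball_in(b3,rmA), free(left), robot_in(rmA)}
          = {ball_in(b2,rmB), ball_in(b3,rmA), ball_in(b5,rmB), free(left), robot_in(rmA)}

== RESULT ==
["ball_in(b2,rmB)", "ball_in(b3,rmA)", "ball_in(b5,rmB)", "free(left)", "robot_in(rmA)"]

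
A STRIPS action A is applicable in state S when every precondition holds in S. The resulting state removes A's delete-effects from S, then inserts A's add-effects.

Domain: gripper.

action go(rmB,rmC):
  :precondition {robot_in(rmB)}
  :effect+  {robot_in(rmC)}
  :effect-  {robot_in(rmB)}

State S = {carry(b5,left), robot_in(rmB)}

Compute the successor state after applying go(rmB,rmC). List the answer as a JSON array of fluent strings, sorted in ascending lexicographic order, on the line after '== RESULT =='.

Compute (S \ del) ∪ add:
  pre ⊆ S: {robot_in(rmB)} ⊆ S  — applicable
  S \ del = {carry(b5,left)}
  ∪ add   = {carry(b5,left), robot_in(rmC)}

== RESULT ==
["carry(b5,left)", "robot_in(rmC)"]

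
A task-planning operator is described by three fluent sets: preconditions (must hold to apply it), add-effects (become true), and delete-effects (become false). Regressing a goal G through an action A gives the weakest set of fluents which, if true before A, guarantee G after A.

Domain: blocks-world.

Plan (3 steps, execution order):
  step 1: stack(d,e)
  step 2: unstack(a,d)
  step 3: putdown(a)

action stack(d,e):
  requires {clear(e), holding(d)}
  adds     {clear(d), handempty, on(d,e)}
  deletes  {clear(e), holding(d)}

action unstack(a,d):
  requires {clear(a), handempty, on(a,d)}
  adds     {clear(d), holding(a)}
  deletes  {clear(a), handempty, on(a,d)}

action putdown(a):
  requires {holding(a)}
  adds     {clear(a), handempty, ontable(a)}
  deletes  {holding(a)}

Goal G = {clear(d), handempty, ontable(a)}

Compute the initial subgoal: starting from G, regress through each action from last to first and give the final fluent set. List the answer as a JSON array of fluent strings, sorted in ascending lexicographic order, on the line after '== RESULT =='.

Regress step by step:
  through step 3 (putdown(a)): drop {handempty, ontable(a)}, keep {clear(d)}, require {holding(a)}
    → {clear(d), holding(a)}
  through step 2 (unstack(a,d)): drop {clear(d), holding(a)}, keep {}, require {clear(a), handempty, on(a,d)}
    → {clear(a), handempty, on(a,d)}
  through step 1 (stack(d,e)): drop {handempty}, keep {clear(a), on(a,d)}, require {clear(e), holding(d)}
    → {clear(a), clear(e), holding(d), on(a,d)}

== RESULT ==
["clear(a)", "clear(e)", "holding(d)", "on(a,d)"]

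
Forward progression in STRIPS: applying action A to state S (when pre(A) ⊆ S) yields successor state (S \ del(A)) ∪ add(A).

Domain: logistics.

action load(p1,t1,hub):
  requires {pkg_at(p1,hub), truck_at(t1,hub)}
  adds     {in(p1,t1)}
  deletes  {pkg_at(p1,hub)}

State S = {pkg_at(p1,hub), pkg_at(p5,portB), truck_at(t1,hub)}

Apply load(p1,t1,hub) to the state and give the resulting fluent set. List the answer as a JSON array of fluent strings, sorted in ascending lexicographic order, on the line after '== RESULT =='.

Compute (S \ del) ∪ add:
  pre ⊆ S: {pkg_at(p1,hub), truck_at(t1,hub)} ⊆ S  — applicable
  S \ del = {pkg_at(p5,portB), truck_at(t1,hub)}
  ∪ add   = {in(p1,t1), pkg_at(p5,portB), truck_at(t1,hub)}

== RESULT ==
["in(p1,t1)", "pkg_at(p5,portB)", "truck_at(t1,hub)"]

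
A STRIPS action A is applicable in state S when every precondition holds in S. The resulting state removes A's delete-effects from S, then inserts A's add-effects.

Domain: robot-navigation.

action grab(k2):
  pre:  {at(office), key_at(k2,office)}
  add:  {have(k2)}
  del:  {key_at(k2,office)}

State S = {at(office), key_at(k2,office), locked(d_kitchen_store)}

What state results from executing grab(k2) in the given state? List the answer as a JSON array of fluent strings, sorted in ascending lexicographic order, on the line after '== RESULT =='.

Progress:
  pre ⊆ S: {at(office), key_at(k2,office)} ⊆ S  — applicable
  S \ del = {at(office), locked(d_kitchen_store)}
  ∪ add   = {at(office), have(k2), locked(d_kitchen_store)}

== RESULT ==
["at(office)", "have(k2)", "locked(d_kitchen_store)"]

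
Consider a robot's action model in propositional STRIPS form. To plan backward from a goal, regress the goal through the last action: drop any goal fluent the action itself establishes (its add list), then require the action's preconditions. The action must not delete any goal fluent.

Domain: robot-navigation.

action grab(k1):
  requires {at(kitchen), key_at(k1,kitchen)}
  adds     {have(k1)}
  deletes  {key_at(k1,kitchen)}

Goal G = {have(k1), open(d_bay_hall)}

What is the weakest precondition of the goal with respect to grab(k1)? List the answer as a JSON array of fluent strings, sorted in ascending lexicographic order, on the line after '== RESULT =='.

Regress:
  G ∩ del = {}  (empty — regression defined)
  G \ add = {have(k1), open(d_bay_hall)} \ {have(k1)} = {open(d_bay_hall)}
  ∪ pre   = {open(d_bay_hall)} ∪ {at(kitchen), key_at(k1,kitchen)}
          = {at(kitchen), key_at(k1,kitchen), open(d_bay_hall)}

== RESULT ==
["at(kitchen)", "key_at(k1,kitchen)", "open(d_bay_hall)"]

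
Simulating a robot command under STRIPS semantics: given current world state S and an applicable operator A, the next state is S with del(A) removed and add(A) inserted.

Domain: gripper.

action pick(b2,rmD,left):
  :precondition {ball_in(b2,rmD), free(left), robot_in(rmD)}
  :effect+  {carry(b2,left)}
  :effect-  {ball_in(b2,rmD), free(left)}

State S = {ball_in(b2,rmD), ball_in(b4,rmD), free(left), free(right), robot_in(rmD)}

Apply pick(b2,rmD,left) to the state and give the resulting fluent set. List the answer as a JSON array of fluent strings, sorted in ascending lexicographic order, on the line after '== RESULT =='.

Progress:
  pre ⊆ S: {ball_in(b2,rmD), free(left), robot_in(rmD)} ⊆ S  — applicable
  S \ del = {ball_in(b4,rmD), free(right), robot_in(rmD)}
  ∪ add   = {ball_in(b4,rmD), carry(b2,left), free(right), robot_in(rmD)}

== RESULT ==
["ball_in(b4,rmD)", "carry(b2,left)", "free(right)", "robot_in(rmD)"]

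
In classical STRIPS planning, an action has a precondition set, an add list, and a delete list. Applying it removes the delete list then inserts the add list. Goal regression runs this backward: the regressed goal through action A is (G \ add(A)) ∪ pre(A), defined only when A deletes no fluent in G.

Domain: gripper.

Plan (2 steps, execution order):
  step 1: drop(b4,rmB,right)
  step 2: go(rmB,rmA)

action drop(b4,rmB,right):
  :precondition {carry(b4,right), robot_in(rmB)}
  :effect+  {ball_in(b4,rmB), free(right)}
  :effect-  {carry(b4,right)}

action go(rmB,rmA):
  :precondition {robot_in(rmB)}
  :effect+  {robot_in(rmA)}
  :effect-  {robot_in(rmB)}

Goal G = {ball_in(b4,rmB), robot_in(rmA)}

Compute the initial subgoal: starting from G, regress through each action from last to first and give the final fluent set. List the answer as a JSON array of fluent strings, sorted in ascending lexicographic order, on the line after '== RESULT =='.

Regress step by step:
  through step 2 (go(rmB,rmA)): drop {robot_in(rmA)}, keep {ball_in(b4,rmB)}, require {robot_in(rmB)}
    → {ball_in(b4,rmB), robot_in(rmB)}
  through step 1 (drop(b4,rmB,right)): drop {ball_in(b4,rmB)}, keep {robot_in(rmB)}, require {carry(b4,right), robot_in(rmB)}
    → {carry(b4,right), robot_in(rmB)}

== RESULT ==
["carry(b4,right)", "robot_in(rmB)"]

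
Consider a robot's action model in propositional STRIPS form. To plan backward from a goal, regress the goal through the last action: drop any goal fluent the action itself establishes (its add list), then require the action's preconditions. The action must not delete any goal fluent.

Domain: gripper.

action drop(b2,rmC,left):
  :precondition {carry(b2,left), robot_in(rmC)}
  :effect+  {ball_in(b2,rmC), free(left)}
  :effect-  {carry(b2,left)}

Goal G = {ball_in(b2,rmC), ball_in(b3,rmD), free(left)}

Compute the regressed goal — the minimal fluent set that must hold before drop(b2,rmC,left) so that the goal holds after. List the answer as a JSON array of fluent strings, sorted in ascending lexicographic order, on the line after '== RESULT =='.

Regress:
  G ∩ del = {}  (empty — regression defined)
  G \ add = {ball_in(b2,rmC), ball_in(b3,rmD), free(left)} \ {ball_in(b2,rmC), free(left)} = {ball_in(b3,rmD)}
  ∪ pre   = {ball_in(b3,rmD)} ∪ {carry(b2,left), robot_in(rmC)}
          = {ball_in(b3,rmD), carry(b2,left), robot_in(rmC)}

== RESULT ==
["ball_in(b3,rmD)", "carry(b2,left)", "robot_in(rmC)"]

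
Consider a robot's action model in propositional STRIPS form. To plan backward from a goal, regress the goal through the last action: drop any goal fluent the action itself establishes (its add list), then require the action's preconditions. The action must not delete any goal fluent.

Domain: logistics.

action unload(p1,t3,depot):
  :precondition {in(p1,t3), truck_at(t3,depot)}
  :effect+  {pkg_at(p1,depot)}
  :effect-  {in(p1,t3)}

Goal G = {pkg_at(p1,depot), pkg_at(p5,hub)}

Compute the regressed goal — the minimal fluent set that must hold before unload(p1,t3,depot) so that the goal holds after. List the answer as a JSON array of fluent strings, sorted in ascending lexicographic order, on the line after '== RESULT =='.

Compute (G \ add) ∪ pre:
  G ∩ del = {}  (empty — regression defined)
  G \ add = {pkg_at(p1,depot), pkg_at(p5,hub)} \ {pkg_at(p1,depot)} = {pkg_at(p5,hub)}
  ∪ pre   = {pkg_at(p5,hub)} ∪ {in(p1,t3), truck_at(t3,depot)}
          = {in(p1,t3), pkg_at(p5,hub), truck_at(t3,depot)}

== RESULT ==
["in(p1,t3)", "pkg_at(p5,hub)", "truck_at(t3,depot)"]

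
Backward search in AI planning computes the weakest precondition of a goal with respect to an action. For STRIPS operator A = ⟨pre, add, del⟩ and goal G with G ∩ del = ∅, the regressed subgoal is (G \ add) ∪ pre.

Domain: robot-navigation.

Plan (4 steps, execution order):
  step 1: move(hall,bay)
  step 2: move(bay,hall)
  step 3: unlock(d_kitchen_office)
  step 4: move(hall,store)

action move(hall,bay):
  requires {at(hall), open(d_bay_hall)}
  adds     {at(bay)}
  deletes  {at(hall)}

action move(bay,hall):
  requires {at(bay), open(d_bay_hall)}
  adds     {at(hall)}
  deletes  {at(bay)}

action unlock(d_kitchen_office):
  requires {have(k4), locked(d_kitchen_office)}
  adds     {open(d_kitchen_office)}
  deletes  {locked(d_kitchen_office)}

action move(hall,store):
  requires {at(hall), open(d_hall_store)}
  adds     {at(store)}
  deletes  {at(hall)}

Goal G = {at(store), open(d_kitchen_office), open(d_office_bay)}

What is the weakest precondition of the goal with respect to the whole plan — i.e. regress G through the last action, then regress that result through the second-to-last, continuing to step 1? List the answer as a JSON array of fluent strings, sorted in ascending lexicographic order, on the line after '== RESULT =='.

Regress step by step:
  through step 4 (move(hall,store)): drop {at(store)}, keep {open(d_kitchen_office), open(d_office_bay)}, require {at(hall), open(d_hall_store)}
    → {at(hall), open(d_hall_store), open(d_kitchen_office), open(d_office_bay)}
  through step 3 (unlock(d_kitchen_office)): drop {open(d_kitchen_office)}, keep {at(hall), open(d_hall_store), open(d_office_bay)}, require {have(k4), locked(d_kitchen_office)}
    → {at(hall), have(k4), locked(d_kitchen_office), open(d_hall_store), open(d_office_bay)}
  through step 2 (move(bay,hall)): drop {at(hall)}, keep {have(k4), locked(d_kitchen_office), open(d_hall_store), open(d_office_bay)}, require {at(bay), open(d_bay_hall)}
    → {at(bay), have(k4), locked(d_kitchen_office), open(d_bay_hall), open(d_hall_store), open(d_office_bay)}
  through step 1 (move(hall,bay)): drop {at(bay)}, keep {have(k4), locked(d_kitchen_office), open(d_bay_hall), open(d_hall_store), open(d_office_bay)}, require {at(hall), open(d_bay_hall)}
    → {at(hall), have(k4), locked(d_kitchen_office), open(d_bay_hall), open(d_hall_store), open(d_office_bay)}

== RESULT ==
["at(hall)", "have(k4)", "locked(d_kitchen_office)", "open(d_bay_hall)", "open(d_hall_store)", "open(d_office_bay)"]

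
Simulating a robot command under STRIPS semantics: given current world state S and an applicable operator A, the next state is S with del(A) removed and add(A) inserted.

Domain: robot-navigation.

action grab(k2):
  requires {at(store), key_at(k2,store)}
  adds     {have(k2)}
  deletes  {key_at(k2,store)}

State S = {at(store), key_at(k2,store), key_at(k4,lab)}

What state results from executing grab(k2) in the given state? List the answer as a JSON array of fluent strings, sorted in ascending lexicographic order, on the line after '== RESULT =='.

Compute (S \ del) ∪ add:
  pre ⊆ S: {at(store), key_at(k2,store)} ⊆ S  — applicable
  S \ del = {at(store), key_at(k4,lab)}
  ∪ add   = {at(store), have(k2), key_at(k4,lab)}

== RESULT ==
["at(store)", "have(k2)", "key_at(k4,lab)"]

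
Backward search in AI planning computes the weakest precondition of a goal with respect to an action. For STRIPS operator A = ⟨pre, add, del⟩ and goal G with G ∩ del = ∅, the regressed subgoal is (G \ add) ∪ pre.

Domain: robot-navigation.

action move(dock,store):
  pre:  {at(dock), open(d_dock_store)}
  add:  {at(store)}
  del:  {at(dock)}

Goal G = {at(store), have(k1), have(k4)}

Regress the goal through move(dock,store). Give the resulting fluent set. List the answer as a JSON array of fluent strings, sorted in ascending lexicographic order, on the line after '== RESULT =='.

Compute (G \ add) ∪ pre:
  G ∩ del = {}  (empty — regression defined)
  G \ add = {at(store), have(k1), have(k4)} \ {at(store)} = {have(k1), have(k4)}
  ∪ pre   = {have(k1), have(k4)} ∪ {at(dock), open(d_dock_store)}
          = {at(dock), have(k1), have(k4), open(d_dock_store)}

== RESULT ==
["at(dock)", "have(k1)", "have(k4)", "open(d_dock_store)"]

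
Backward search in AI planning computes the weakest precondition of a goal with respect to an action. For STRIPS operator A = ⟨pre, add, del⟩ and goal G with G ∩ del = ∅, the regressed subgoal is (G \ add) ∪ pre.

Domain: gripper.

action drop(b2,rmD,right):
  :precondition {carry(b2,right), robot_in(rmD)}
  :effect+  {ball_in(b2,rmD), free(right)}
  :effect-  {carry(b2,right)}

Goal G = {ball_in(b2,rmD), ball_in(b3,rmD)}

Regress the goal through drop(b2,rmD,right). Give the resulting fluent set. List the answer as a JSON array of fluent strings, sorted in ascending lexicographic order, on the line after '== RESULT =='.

Regress:
  G ∩ del = {}  (empty — regression defined)
  G \ add = {ball_in(b2,rmD), ball_in(b3,rmD)} \ {ball_in(b2,rmD), free(right)} = {ball_in(b3,rmD)}
  ∪ pre   = {ball_in(b3,rmD)} ∪ {carry(b2,right), robot_in(rmD)}
          = {ball_in(b3,rmD), carry(b2,right), robot_in(rmD)}

== RESULT ==
["ball_in(b3,rmD)", "carry(b2,right)", "robot_in(rmD)"]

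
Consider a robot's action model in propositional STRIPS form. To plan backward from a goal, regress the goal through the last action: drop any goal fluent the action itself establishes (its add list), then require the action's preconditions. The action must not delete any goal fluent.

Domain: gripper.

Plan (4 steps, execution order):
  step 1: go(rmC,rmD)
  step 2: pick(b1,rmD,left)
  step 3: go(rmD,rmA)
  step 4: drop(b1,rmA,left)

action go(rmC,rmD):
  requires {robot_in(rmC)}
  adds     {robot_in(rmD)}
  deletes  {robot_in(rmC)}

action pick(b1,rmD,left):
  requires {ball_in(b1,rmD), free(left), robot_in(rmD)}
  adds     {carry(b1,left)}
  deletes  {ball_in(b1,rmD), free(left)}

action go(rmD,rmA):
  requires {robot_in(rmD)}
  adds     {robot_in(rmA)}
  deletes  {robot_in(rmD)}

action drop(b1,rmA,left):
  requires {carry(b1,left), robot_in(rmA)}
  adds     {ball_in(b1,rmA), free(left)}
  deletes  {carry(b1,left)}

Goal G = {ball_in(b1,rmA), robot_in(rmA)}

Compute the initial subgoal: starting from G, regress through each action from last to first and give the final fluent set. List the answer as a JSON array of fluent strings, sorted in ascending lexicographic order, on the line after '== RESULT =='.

Work backward from the goal:
  through step 4 (drop(b1,rmA,left)): drop {ball_in(b1,rmA)}, keep {robot_in(rmA)}, require {carry(b1,left), robot_in(rmA)}
    → {carry(b1,left), robot_in(rmA)}
  through step 3 (go(rmD,rmA)): drop {robot_in(rmA)}, keep {carry(b1,left)}, require {robot_in(rmD)}
    → {carry(b1,left), robot_in(rmD)}
  through step 2 (pick(b1,rmD,left)): drop {carry(b1,left)}, keep {robot_in(rmD)}, require {ball_in(b1,rmD), free(left), robot_in(rmD)}
    → {ball_in(b1,rmD), free(left), robot_in(rmD)}
  through step 1 (go(rmC,rmD)): drop {robot_in(rmD)}, keep {ball_in(b1,rmD), free(left)}, require {robot_in(rmC)}
    → {ball_in(b1,rmD), free(left), robot_in(rmC)}

== RESULT ==
["ball_in(b1,rmD)", "free(left)", "robot_in(rmC)"]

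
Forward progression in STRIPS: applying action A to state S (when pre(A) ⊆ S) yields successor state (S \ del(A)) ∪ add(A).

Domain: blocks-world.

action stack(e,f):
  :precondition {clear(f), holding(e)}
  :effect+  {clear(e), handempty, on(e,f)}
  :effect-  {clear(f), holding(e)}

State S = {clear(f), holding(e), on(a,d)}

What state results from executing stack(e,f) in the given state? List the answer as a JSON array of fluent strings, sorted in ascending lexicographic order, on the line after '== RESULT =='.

Compute (S \ del) ∪ add:
  pre ⊆ S: {clear(f), holding(e)} ⊆ S  — applicable
  S \ del = {on(a,d)}
  ∪ add   = {clear(e), handempty, on(a,d), on(e,f)}

== RESULT ==
["clear(e)", "handempty", "on(a,d)", "on(e,f)"]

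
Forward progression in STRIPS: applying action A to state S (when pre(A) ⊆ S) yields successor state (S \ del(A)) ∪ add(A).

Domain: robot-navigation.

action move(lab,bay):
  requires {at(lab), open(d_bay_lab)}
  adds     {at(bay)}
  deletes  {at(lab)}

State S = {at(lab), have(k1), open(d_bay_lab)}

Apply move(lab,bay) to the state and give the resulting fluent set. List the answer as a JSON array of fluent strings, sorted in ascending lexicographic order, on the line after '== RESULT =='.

Compute (S \ del) ∪ add:
  pre ⊆ S: {at(lab), open(d_bay_lab)} ⊆ S  — applicable
  S \ del = {have(k1), open(d_bay_lab)}
  ∪ add   = {at(bay), have(k1), open(d_bay_lab)}

== RESULT ==
["at(bay)", "have(k1)", "open(d_bay_lab)"]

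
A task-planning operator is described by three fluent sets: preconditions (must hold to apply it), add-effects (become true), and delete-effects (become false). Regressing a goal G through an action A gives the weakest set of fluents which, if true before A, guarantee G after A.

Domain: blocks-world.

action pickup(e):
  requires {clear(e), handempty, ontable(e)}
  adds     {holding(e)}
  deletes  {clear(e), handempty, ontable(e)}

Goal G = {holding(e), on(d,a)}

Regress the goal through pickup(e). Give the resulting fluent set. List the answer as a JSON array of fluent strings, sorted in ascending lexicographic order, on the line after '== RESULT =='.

Compute (G \ add) ∪ pre:
  G ∩ del = {}  (empty — regression defined)
  G \ add = {holding(e), on(d,a)} \ {holding(e)} = {on(d,a)}
  ∪ pre   = {on(d,a)} ∪ {clear(e), handempty, ontable(e)}
          = {clear(e), handempty, on(d,a), ontable(e)}

== RESULT ==
["clear(e)", "handempty", "on(d,a)", "ontable(e)"]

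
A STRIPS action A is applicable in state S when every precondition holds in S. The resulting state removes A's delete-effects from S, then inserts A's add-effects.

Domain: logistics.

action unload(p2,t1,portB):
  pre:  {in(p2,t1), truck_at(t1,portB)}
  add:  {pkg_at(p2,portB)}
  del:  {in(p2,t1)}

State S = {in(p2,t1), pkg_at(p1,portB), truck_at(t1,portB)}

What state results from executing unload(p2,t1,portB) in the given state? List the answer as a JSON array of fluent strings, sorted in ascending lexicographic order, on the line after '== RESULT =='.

Compute (S \ del) ∪ add:
  pre ⊆ S: {in(p2,t1), truck_at(t1,portB)} ⊆ S  — applicable
  S \ del = {pkg_at(p1,portB), truck_at(t1,portB)}
  ∪ add   = {pkg_at(p1,portB), pkg_at(p2,portB), truck_at(t1,portB)}

== RESULT ==
["pkg_at(p1,portB)", "pkg_at(p2,portB)", "truck_at(t1,portB)"]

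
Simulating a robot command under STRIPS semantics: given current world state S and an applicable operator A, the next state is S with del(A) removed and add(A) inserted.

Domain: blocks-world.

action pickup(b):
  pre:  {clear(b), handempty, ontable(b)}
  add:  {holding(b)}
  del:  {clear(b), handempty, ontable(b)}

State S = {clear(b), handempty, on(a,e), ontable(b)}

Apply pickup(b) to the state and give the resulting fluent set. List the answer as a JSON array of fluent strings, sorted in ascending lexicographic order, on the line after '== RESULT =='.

Compute (S \ del) ∪ add:
  pre ⊆ S: {clear(b), handempty, ontable(b)} ⊆ S  — applicable
  S \ del = {on(a,e)}
  ∪ add   = {holding(b), on(a,e)}

== RESULT ==
["holding(b)", "on(a,e)"]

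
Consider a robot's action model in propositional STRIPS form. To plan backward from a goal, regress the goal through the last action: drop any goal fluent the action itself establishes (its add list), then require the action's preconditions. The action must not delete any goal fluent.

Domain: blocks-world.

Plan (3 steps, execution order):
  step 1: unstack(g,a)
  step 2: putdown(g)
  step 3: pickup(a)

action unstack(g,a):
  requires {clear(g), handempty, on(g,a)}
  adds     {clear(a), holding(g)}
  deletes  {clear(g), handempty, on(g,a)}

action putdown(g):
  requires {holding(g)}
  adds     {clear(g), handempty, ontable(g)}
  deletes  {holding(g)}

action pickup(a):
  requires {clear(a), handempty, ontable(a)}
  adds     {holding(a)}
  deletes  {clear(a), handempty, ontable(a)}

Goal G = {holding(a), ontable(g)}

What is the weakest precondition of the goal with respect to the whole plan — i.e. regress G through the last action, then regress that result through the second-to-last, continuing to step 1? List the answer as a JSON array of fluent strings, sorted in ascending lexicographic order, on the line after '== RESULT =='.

Work backward from the goal:
  through step 3 (pickup(a)): drop {holding(a)}, keep {ontable(g)}, require {clear(a), handempty, ontable(a)}
    → {clear(a), handempty, ontable(a), ontable(g)}
  through step 2 (putdown(g)): drop {handempty, ontable(g)}, keep {clear(a), ontable(a)}, require {holding(g)}
    → {clear(a), holding(g), ontable(a)}
  through step 1 (unstack(g,a)): drop {clear(a), holding(g)}, keep {ontable(a)}, require {clear(g), handempty, on(g,a)}
    → {clear(g), handempty, on(g,a), ontable(a)}

== RESULT ==
["clear(g)", "handempty", "on(g,a)", "ontable(a)"]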